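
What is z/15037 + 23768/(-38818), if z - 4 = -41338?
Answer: -980951314/291853133 ≈ -3.3611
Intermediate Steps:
z = -41334 (z = 4 - 41338 = -41334)
z/15037 + 23768/(-38818) = -41334/15037 + 23768/(-38818) = -41334*1/15037 + 23768*(-1/38818) = -41334/15037 - 11884/19409 = -980951314/291853133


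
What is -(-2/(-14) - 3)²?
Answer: -400/49 ≈ -8.1633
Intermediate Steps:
-(-2/(-14) - 3)² = -(-2*(-1/14) - 3)² = -(⅐ - 3)² = -(-20/7)² = -1*400/49 = -400/49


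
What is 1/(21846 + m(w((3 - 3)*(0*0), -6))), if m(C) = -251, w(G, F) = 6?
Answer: 1/21595 ≈ 4.6307e-5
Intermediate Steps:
1/(21846 + m(w((3 - 3)*(0*0), -6))) = 1/(21846 - 251) = 1/21595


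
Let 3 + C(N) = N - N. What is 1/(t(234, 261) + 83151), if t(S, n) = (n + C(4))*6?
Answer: 1/84699 ≈ 1.1807e-5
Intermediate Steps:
C(N) = -3 (C(N) = -3 + (N - N) = -3 + 0 = -3)
t(S, n) = -18 + 6*n (t(S, n) = (n - 3)*6 = (-3 + n)*6 = -18 + 6*n)
1/(t(234, 261) + 83151) = 1/((-18 + 6*261) + 83151) = 1/((-18 + 1566) + 83151) = 1/(1548 + 83151) = 1/84699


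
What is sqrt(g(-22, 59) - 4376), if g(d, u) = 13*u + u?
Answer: 5*I*sqrt(142) ≈ 59.582*I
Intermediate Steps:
g(d, u) = 14*u
sqrt(g(-22, 59) - 4376) = sqrt(14*59 - 4376) = sqrt(826 - 4376) = sqrt(-3550) = 5*I*sqrt(142)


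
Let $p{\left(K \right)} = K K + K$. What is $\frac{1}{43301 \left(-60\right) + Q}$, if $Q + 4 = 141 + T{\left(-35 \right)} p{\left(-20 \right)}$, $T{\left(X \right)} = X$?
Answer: $- \frac{1}{2611223} \approx -3.8296 \cdot 10^{-7}$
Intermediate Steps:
$p{\left(K \right)} = K + K^{2}$ ($p{\left(K \right)} = K^{2} + K = K + K^{2}$)
$Q = -13163$ ($Q = -4 + \left(141 - 35 \left(- 20 \left(1 - 20\right)\right)\right) = -4 + \left(141 - 35 \left(\left(-20\right) \left(-19\right)\right)\right) = -4 + \left(141 - 13300\right) = -4 - 13159 = -13163$)
$\frac{1}{43301 \left(-60\right) + Q} = \frac{1}{43301 \left(-60\right) - 13163} = \frac{1}{-2598060 - 13163} = \frac{1}{-2611223} = - \frac{1}{2611223}$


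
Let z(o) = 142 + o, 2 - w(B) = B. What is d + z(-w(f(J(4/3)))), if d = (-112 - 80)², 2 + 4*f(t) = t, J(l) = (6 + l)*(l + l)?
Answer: 666151/18 ≈ 37008.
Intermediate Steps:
J(l) = 2*l*(6 + l) (J(l) = (6 + l)*(2*l) = 2*l*(6 + l))
f(t) = -½ + t/4
d = 36864 (d = (-192)² = 36864)
w(B) = 2 - B
d + z(-w(f(J(4/3)))) = 36864 + (142 - (2 - (-½ + (2*(4/3)*(6 + 4/3))/4))) = 36864 + (142 - (2 - (-½ + (2*(4/3)*(22/3))/4))) = 36864 + (142 - (2 - (-½ + (¼)*(176/9)))) = 36864 + (142 - (2 - (-½ + 44/9))) = 36864 + (142 - (2 - 1*79/18)) = 36864 + (142 - (2 - 79/18)) = 36864 + (142 - 1*(-43/18)) = 36864 + (142 + 43/18) = 36864 + 2599/18 = 666151/18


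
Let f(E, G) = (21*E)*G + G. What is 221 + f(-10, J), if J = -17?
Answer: 3774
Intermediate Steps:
f(E, G) = G + 21*E*G (f(E, G) = 21*E*G + G = G + 21*E*G)
221 + f(-10, J) = 221 - 17*(1 + 21*(-10)) = 221 - 17*(1 - 210) = 221 - 17*(-209) = 221 + 3553 = 3774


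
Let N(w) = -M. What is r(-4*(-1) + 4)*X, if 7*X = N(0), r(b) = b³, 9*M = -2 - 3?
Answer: 2560/63 ≈ 40.635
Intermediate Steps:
M = -5/9 (M = (-2 - 3)/9 = (⅑)*(-5) = -5/9 ≈ -0.55556)
N(w) = 5/9 (N(w) = -1*(-5/9) = 5/9)
X = 5/63 (X = (⅐)*(5/9) = 5/63 ≈ 0.079365)
r(-4*(-1) + 4)*X = (-4*(-1) + 4)³*(5/63) = (4 + 4)³*(5/63) = 8³*(5/63) = 512*(5/63) = 2560/63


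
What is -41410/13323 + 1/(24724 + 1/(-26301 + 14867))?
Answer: -1300690567552/418481669605 ≈ -3.1081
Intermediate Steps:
-41410/13323 + 1/(24724 + 1/(-26301 + 14867)) = -41410*1/13323 + 1/(24724 + 1/(-11434)) = -41410/13323 + 1/(24724 - 1/11434) = -41410/13323 + 1/(282694215/11434) = -41410/13323 + 11434/282694215 = -1300690567552/418481669605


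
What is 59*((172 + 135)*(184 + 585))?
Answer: 13928897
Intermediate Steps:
59*((172 + 135)*(184 + 585)) = 59*(307*769) = 59*236083 = 13928897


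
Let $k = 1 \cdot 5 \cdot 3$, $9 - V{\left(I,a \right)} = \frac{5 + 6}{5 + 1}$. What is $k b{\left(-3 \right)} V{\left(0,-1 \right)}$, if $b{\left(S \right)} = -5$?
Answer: $- \frac{1075}{2} \approx -537.5$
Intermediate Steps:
$V{\left(I,a \right)} = \frac{43}{6}$ ($V{\left(I,a \right)} = 9 - \frac{5 + 6}{5 + 1} = 9 - \frac{11}{6} = \frac{43}{6}$)
$k = 15$ ($k = 5 \cdot 3 = 15$)
$k b{\left(-3 \right)} V{\left(0,-1 \right)} = 15 \left(\left(-5\right) \frac{43}{6}\right) = 15 \left(- \frac{215}{6}\right) = - \frac{1075}{2}$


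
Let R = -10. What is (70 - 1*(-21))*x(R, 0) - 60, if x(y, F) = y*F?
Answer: -60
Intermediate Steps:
x(y, F) = F*y
(70 - 1*(-21))*x(R, 0) - 60 = (70 - 1*(-21))*(0*(-10)) - 60 = (70 + 21)*0 - 60 = 91*0 - 60 = 0 - 60 = -60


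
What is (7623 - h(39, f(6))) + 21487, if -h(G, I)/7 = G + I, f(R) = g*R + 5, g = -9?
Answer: 29040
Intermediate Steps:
f(R) = 5 - 9*R (f(R) = -9*R + 5 = 5 - 9*R)
h(G, I) = -7*G - 7*I (h(G, I) = -7*(G + I) = -7*G - 7*I)
(7623 - h(39, f(6))) + 21487 = (7623 - (-7*39 - 7*(5 - 9*6))) + 21487 = (7623 - (-273 - 7*(5 - 54))) + 21487 = (7623 - (-273 - 7*(-49))) + 21487 = (7623 - (-273 + 343)) + 21487 = (7623 - 1*70) + 21487 = (7623 - 70) + 21487 = 7553 + 21487 = 29040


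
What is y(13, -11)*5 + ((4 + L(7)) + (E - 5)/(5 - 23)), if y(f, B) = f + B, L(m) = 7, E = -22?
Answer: 45/2 ≈ 22.500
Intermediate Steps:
y(f, B) = B + f
y(13, -11)*5 + ((4 + L(7)) + (E - 5)/(5 - 23)) = (-11 + 13)*5 + ((4 + 7) + (-22 - 5)/(5 - 23)) = 2*5 + (11 - 27/(-18)) = 10 + (11 - 27*(-1/18)) = 10 + (11 + 3/2) = 10 + 25/2 = 45/2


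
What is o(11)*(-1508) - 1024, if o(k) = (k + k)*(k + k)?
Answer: -730896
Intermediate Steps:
o(k) = 4*k**2 (o(k) = (2*k)*(2*k) = 4*k**2)
o(11)*(-1508) - 1024 = (4*11**2)*(-1508) - 1024 = (4*121)*(-1508) - 1024 = 484*(-1508) - 1024 = -729872 - 1024 = -730896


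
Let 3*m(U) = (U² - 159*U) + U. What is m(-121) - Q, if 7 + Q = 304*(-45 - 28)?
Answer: 33452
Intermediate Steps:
m(U) = -158*U/3 + U²/3 (m(U) = ((U² - 159*U) + U)/3 = (U² - 158*U)/3 = -158*U/3 + U²/3)
Q = -22199 (Q = -7 + 304*(-45 - 28) = -7 + 304*(-73) = -7 - 22192 = -22199)
m(-121) - Q = (⅓)*(-121)*(-158 - 121) - 1*(-22199) = (⅓)*(-121)*(-279) + 22199 = 11253 + 22199 = 33452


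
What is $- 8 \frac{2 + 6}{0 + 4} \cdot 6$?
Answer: $-96$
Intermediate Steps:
$- 8 \frac{2 + 6}{0 + 4} \cdot 6 = - 8 \cdot \frac{8}{4} \cdot 6 = - 8 \cdot 8 \cdot \frac{1}{4} \cdot 6 = \left(-8\right) 2 \cdot 6 = \left(-16\right) 6 = -96$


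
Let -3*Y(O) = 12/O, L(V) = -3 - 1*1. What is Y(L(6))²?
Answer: 1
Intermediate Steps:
L(V) = -4 (L(V) = -3 - 1 = -4)
Y(O) = -4/O
Y(L(6))² = (-4/(-4))² = (-4*(-¼))² = 1² = 1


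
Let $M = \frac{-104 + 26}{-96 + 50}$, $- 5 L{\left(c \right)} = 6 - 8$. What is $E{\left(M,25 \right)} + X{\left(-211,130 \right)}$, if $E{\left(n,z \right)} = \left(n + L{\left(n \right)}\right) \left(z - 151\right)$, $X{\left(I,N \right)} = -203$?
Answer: $- \frac{53711}{115} \approx -467.05$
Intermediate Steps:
$L{\left(c \right)} = \frac{2}{5}$ ($L{\left(c \right)} = - \frac{6 - 8}{5} = \left(- \frac{1}{5}\right) \left(-2\right) = \frac{2}{5}$)
$M = \frac{39}{23}$ ($M = - \frac{78}{-46} = \left(-78\right) \left(- \frac{1}{46}\right) = \frac{39}{23} \approx 1.6957$)
$E{\left(n,z \right)} = \left(-151 + z\right) \left(\frac{2}{5} + n\right)$ ($E{\left(n,z \right)} = \left(n + \frac{2}{5}\right) \left(z - 151\right) = \left(\frac{2}{5} + n\right) \left(-151 + z\right) = \left(-151 + z\right) \left(\frac{2}{5} + n\right)$)
$E{\left(M,25 \right)} + X{\left(-211,130 \right)} = \left(- \frac{302}{5} - \frac{5889}{23} + \frac{2}{5} \cdot 25 + \frac{39}{23} \cdot 25\right) - 203 = \left(- \frac{302}{5} - \frac{5889}{23} + 10 + \frac{975}{23}\right) - 203 = - \frac{30366}{115} - 203 = - \frac{53711}{115}$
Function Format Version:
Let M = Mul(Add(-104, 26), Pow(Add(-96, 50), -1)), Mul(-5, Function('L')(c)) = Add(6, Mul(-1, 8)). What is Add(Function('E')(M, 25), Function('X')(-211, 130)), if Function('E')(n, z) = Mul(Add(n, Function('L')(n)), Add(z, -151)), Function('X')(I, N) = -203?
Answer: Rational(-53711, 115) ≈ -467.05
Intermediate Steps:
Function('L')(c) = Rational(2, 5) (Function('L')(c) = Mul(Rational(-1, 5), Add(6, Mul(-1, 8))) = Mul(Rational(-1, 5), Add(6, -8)) = Mul(Rational(-1, 5), -2) = Rational(2, 5))
M = Rational(39, 23) (M = Mul(-78, Pow(-46, -1)) = Mul(-78, Rational(-1, 46)) = Rational(39, 23) ≈ 1.6957)
Function('E')(n, z) = Mul(Add(-151, z), Add(Rational(2, 5), n)) (Function('E')(n, z) = Mul(Add(n, Rational(2, 5)), Add(z, -151)) = Mul(Add(Rational(2, 5), n), Add(-151, z)) = Mul(Add(-151, z), Add(Rational(2, 5), n)))
Add(Function('E')(M, 25), Function('X')(-211, 130)) = Add(Add(Rational(-302, 5), Mul(-151, Rational(39, 23)), Mul(Rational(2, 5), 25), Mul(Rational(39, 23), 25)), -203) = Add(Add(Rational(-302, 5), Rational(-5889, 23), 10, Rational(975, 23)), -203) = Add(Rational(-30366, 115), -203) = Rational(-53711, 115)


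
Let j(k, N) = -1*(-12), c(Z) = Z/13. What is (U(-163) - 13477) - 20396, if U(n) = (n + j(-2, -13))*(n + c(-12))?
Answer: -118568/13 ≈ -9120.6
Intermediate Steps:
c(Z) = Z/13 (c(Z) = Z*(1/13) = Z/13)
j(k, N) = 12
U(n) = (12 + n)*(-12/13 + n) (U(n) = (n + 12)*(n + (1/13)*(-12)) = (12 + n)*(n - 12/13) = (12 + n)*(-12/13 + n))
(U(-163) - 13477) - 20396 = ((-144/13 + (-163)² + (144/13)*(-163)) - 13477) - 20396 = ((-144/13 + 26569 - 23472/13) - 13477) - 20396 = (321781/13 - 13477) - 20396 = 146580/13 - 20396 = -118568/13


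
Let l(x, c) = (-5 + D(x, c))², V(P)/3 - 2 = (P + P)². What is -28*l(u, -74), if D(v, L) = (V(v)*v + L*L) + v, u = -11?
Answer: -3133034352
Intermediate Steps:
V(P) = 6 + 12*P² (V(P) = 6 + 3*(P + P)² = 6 + 3*(2*P)² = 6 + 3*(4*P²) = 6 + 12*P²)
D(v, L) = v + L² + v*(6 + 12*v²) (D(v, L) = ((6 + 12*v²)*v + L*L) + v = (v*(6 + 12*v²) + L²) + v = (L² + v*(6 + 12*v²)) + v = v + L² + v*(6 + 12*v²))
l(x, c) = (-5 + c² + 7*x + 12*x³)² (l(x, c) = (-5 + (c² + 7*x + 12*x³))² = (-5 + c² + 7*x + 12*x³)²)
-28*l(u, -74) = -28*(-5 + (-74)² + 7*(-11) + 12*(-11)³)² = -28*(-5 + 5476 - 77 + 12*(-1331))² = -28*(-5 + 5476 - 77 - 15972)² = -28*(-10578)² = -28*111894084 = -3133034352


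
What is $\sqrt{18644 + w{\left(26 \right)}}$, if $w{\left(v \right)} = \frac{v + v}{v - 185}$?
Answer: $\frac{2 \sqrt{117832674}}{159} \approx 136.54$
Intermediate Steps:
$w{\left(v \right)} = \frac{2 v}{-185 + v}$
$\sqrt{18644 + w{\left(26 \right)}} = \sqrt{18644 + 2 \cdot 26 \frac{1}{-185 + 26}} = \sqrt{18644 + 2 \cdot 26 \frac{1}{-159}} = \sqrt{18644 + 2 \cdot 26 \left(- \frac{1}{159}\right)} = \sqrt{18644 - \frac{52}{159}} = \sqrt{\frac{2964344}{159}} = \frac{2 \sqrt{117832674}}{159}$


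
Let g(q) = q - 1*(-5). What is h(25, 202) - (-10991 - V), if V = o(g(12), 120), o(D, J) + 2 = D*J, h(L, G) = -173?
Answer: 12856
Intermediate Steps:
g(q) = 5 + q (g(q) = q + 5 = 5 + q)
o(D, J) = -2 + D*J
V = 2038 (V = -2 + (5 + 12)*120 = -2 + 17*120 = -2 + 2040 = 2038)
h(25, 202) - (-10991 - V) = -173 - (-10991 - 1*2038) = -173 - (-10991 - 2038) = -173 - 1*(-13029) = -173 + 13029 = 12856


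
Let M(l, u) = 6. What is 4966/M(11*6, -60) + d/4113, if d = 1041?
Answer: 1135078/1371 ≈ 827.92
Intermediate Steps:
4966/M(11*6, -60) + d/4113 = 4966/6 + 1041/4113 = 4966*(⅙) + 1041*(1/4113) = 2483/3 + 347/1371 = 1135078/1371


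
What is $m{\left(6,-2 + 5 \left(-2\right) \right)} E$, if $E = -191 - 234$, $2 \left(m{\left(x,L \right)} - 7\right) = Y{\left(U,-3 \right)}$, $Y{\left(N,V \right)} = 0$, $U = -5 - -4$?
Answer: $-2975$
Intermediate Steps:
$U = -1$ ($U = -5 + 4 = -1$)
$m{\left(x,L \right)} = 7$ ($m{\left(x,L \right)} = 7 + \frac{1}{2} \cdot 0 = 7 + 0 = 7$)
$E = -425$ ($E = -191 - 234 = -425$)
$m{\left(6,-2 + 5 \left(-2\right) \right)} E = 7 \left(-425\right) = -2975$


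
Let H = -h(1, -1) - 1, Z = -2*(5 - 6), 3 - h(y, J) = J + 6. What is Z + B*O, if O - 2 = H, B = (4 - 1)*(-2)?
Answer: -16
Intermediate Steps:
h(y, J) = -3 - J (h(y, J) = 3 - (J + 6) = 3 - (6 + J) = 3 + (-6 - J) = -3 - J)
Z = 2 (Z = -2*(-1) = 2)
H = 1 (H = -(-3 - 1*(-1)) - 1 = -(-3 + 1) - 1 = -1*(-2) - 1 = 2 - 1 = 1)
B = -6 (B = 3*(-2) = -6)
O = 3 (O = 2 + 1 = 3)
Z + B*O = 2 - 6*3 = 2 - 18 = -16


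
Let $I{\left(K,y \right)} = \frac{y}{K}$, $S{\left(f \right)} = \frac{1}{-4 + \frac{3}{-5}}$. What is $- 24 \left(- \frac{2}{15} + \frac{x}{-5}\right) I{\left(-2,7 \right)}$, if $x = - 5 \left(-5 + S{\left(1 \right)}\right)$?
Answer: $- \frac{51688}{115} \approx -449.46$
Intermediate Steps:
$S{\left(f \right)} = - \frac{5}{23}$ ($S{\left(f \right)} = \frac{1}{-4 + 3 \left(- \frac{1}{5}\right)} = \frac{1}{-4 - \frac{3}{5}} = \frac{1}{- \frac{23}{5}} = - \frac{5}{23}$)
$x = \frac{600}{23}$ ($x = - 5 \left(-5 - \frac{5}{23}\right) = \left(-5\right) \left(- \frac{120}{23}\right) = \frac{600}{23} \approx 26.087$)
$- 24 \left(- \frac{2}{15} + \frac{x}{-5}\right) I{\left(-2,7 \right)} = - 24 \left(- \frac{2}{15} + \frac{600}{23 \left(-5\right)}\right) \frac{7}{-2} = - 24 \left(\left(-2\right) \frac{1}{15} + \frac{600}{23} \left(- \frac{1}{5}\right)\right) 7 \left(- \frac{1}{2}\right) = - 24 \left(- \frac{2}{15} - \frac{120}{23}\right) \left(- \frac{7}{2}\right) = \left(-24\right) \left(- \frac{1846}{345}\right) \left(- \frac{7}{2}\right) = \frac{14768}{115} \left(- \frac{7}{2}\right) = - \frac{51688}{115}$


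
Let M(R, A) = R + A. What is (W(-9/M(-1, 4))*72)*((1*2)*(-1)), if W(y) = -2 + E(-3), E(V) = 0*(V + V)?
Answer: 288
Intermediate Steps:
M(R, A) = A + R
E(V) = 0 (E(V) = 0*(2*V) = 0)
W(y) = -2 (W(y) = -2 + 0 = -2)
(W(-9/M(-1, 4))*72)*((1*2)*(-1)) = (-2*72)*((1*2)*(-1)) = -288*(-1) = -144*(-2) = 288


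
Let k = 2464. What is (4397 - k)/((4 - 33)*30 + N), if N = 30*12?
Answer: -1933/510 ≈ -3.7902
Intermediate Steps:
N = 360
(4397 - k)/((4 - 33)*30 + N) = (4397 - 1*2464)/((4 - 33)*30 + 360) = (4397 - 2464)/(-29*30 + 360) = 1933/(-870 + 360) = 1933/(-510) = 1933*(-1/510) = -1933/510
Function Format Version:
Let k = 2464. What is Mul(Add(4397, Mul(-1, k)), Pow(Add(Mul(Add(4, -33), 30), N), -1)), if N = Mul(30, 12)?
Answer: Rational(-1933, 510) ≈ -3.7902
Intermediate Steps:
N = 360
Mul(Add(4397, Mul(-1, k)), Pow(Add(Mul(Add(4, -33), 30), N), -1)) = Mul(Add(4397, Mul(-1, 2464)), Pow(Add(Mul(Add(4, -33), 30), 360), -1)) = Mul(Add(4397, -2464), Pow(Add(Mul(-29, 30), 360), -1)) = Mul(1933, Pow(Add(-870, 360), -1)) = Mul(1933, Pow(-510, -1)) = Mul(1933, Rational(-1, 510)) = Rational(-1933, 510)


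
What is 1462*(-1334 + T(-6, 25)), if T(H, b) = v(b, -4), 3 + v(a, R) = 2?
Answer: -1951770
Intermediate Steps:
v(a, R) = -1 (v(a, R) = -3 + 2 = -1)
T(H, b) = -1
1462*(-1334 + T(-6, 25)) = 1462*(-1334 - 1) = 1462*(-1335) = -1951770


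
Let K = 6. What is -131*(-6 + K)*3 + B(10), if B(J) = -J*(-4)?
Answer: 40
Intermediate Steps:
B(J) = 4*J
-131*(-6 + K)*3 + B(10) = -131*(-6 + 6)*3 + 4*10 = -0*3 + 40 = -131*0 + 40 = 0 + 40 = 40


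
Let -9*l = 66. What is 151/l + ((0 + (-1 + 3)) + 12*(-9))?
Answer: -2785/22 ≈ -126.59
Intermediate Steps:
l = -22/3 (l = -⅑*66 = -22/3 ≈ -7.3333)
151/l + ((0 + (-1 + 3)) + 12*(-9)) = 151/(-22/3) + ((0 + (-1 + 3)) + 12*(-9)) = -3/22*151 + ((0 + 2) - 108) = -453/22 + (2 - 108) = -453/22 - 106 = -2785/22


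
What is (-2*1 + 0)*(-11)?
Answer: 22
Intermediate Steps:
(-2*1 + 0)*(-11) = (-2 + 0)*(-11) = -2*(-11) = 22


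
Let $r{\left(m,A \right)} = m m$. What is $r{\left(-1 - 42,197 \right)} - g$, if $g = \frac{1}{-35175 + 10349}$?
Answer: $\frac{45903275}{24826} \approx 1849.0$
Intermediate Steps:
$r{\left(m,A \right)} = m^{2}$
$g = - \frac{1}{24826}$ ($g = \frac{1}{-24826} = - \frac{1}{24826} \approx -4.028 \cdot 10^{-5}$)
$r{\left(-1 - 42,197 \right)} - g = \left(-1 - 42\right)^{2} - - \frac{1}{24826} = \left(-1 - 42\right)^{2} + \frac{1}{24826} = \left(-43\right)^{2} + \frac{1}{24826} = 1849 + \frac{1}{24826} = \frac{45903275}{24826}$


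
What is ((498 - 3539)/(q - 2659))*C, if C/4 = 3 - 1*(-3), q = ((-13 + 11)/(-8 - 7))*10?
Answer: 218952/7973 ≈ 27.462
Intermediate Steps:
q = 4/3 (q = -2/(-15)*10 = -2*(-1/15)*10 = (2/15)*10 = 4/3 ≈ 1.3333)
C = 24 (C = 4*(3 - 1*(-3)) = 4*(3 + 3) = 4*6 = 24)
((498 - 3539)/(q - 2659))*C = ((498 - 3539)/(4/3 - 2659))*24 = -3041/(-7973/3)*24 = -3041*(-3/7973)*24 = (9123/7973)*24 = 218952/7973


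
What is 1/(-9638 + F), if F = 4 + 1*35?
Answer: -1/9599 ≈ -0.00010418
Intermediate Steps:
F = 39 (F = 4 + 35 = 39)
1/(-9638 + F) = 1/(-9638 + 39) = 1/(-9599) = -1/9599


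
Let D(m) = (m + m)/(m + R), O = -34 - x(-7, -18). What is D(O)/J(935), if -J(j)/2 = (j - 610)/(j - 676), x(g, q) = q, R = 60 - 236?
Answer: -259/3900 ≈ -0.066410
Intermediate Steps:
R = -176
J(j) = -2*(-610 + j)/(-676 + j) (J(j) = -2*(j - 610)/(j - 676) = -2*(-610 + j)/(-676 + j))
O = -16 (O = -34 - 1*(-18) = -34 + 18 = -16)
D(m) = 2*m/(-176 + m) (D(m) = (m + m)/(m - 176) = (2*m)/(-176 + m) = 2*m/(-176 + m))
D(O)/J(935) = (2*(-16)/(-176 - 16))/((2*(610 - 1*935)/(-676 + 935))) = (2*(-16)/(-192))/((2*(610 - 935)/259)) = (2*(-16)*(-1/192))/((2*(1/259)*(-325))) = 1/(6*(-650/259)) = (⅙)*(-259/650) = -259/3900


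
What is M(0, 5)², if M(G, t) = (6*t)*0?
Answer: 0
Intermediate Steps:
M(G, t) = 0
M(0, 5)² = 0² = 0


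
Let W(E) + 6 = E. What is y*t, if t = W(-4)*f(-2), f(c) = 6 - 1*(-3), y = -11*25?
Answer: 24750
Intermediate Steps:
y = -275
f(c) = 9 (f(c) = 6 + 3 = 9)
W(E) = -6 + E
t = -90 (t = (-6 - 4)*9 = -10*9 = -90)
y*t = -275*(-90) = 24750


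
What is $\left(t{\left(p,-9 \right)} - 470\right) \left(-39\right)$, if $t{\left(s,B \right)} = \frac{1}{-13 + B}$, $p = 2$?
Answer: $\frac{403299}{22} \approx 18332.0$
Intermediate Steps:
$\left(t{\left(p,-9 \right)} - 470\right) \left(-39\right) = \left(\frac{1}{-13 - 9} - 470\right) \left(-39\right) = \left(\frac{1}{-22} - 470\right) \left(-39\right) = \left(- \frac{1}{22} - 470\right) \left(-39\right) = \left(- \frac{10341}{22}\right) \left(-39\right) = \frac{403299}{22}$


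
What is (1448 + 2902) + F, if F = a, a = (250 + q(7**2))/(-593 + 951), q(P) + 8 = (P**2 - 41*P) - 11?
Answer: 1557923/358 ≈ 4351.7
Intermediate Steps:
q(P) = -19 + P**2 - 41*P (q(P) = -8 + ((P**2 - 41*P) - 11) = -8 + (-11 + P**2 - 41*P) = -19 + P**2 - 41*P)
a = 623/358 (a = (250 + (-19 + (7**2)**2 - 41*7**2))/(-593 + 951) = (250 + (-19 + 49**2 - 41*49))/358 = (250 + (-19 + 2401 - 2009))*(1/358) = (250 + 373)*(1/358) = 623*(1/358) = 623/358 ≈ 1.7402)
F = 623/358 ≈ 1.7402
(1448 + 2902) + F = (1448 + 2902) + 623/358 = 4350 + 623/358 = 1557923/358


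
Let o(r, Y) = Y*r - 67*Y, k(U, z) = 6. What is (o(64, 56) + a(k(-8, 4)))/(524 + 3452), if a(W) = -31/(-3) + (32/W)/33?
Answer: -15593/393624 ≈ -0.039614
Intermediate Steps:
o(r, Y) = -67*Y + Y*r
a(W) = 31/3 + 32/(33*W) (a(W) = -31*(-⅓) + (32/W)*(1/33) = 31/3 + 32/(33*W))
(o(64, 56) + a(k(-8, 4)))/(524 + 3452) = (56*(-67 + 64) + (1/33)*(32 + 341*6)/6)/(524 + 3452) = (56*(-3) + (1/33)*(⅙)*(32 + 2046))/3976 = (-168 + (1/33)*(⅙)*2078)*(1/3976) = (-168 + 1039/99)*(1/3976) = -15593/99*1/3976 = -15593/393624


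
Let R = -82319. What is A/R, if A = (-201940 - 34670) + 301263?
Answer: -64653/82319 ≈ -0.78540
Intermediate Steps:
A = 64653 (A = -236610 + 301263 = 64653)
A/R = 64653/(-82319) = 64653*(-1/82319) = -64653/82319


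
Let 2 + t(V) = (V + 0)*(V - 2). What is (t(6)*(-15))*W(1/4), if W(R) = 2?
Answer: -660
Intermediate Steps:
t(V) = -2 + V*(-2 + V) (t(V) = -2 + (V + 0)*(V - 2) = -2 + V*(-2 + V))
(t(6)*(-15))*W(1/4) = ((-2 + 6**2 - 2*6)*(-15))*2 = ((-2 + 36 - 12)*(-15))*2 = (22*(-15))*2 = -330*2 = -660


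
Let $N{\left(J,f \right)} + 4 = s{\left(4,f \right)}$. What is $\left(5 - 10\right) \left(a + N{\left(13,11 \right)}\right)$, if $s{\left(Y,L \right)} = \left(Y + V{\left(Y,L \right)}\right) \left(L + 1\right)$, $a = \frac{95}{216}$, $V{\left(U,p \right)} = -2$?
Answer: $- \frac{22075}{216} \approx -102.2$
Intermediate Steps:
$a = \frac{95}{216}$ ($a = 95 \cdot \frac{1}{216} = \frac{95}{216} \approx 0.43981$)
$s{\left(Y,L \right)} = \left(1 + L\right) \left(-2 + Y\right)$ ($s{\left(Y,L \right)} = \left(Y - 2\right) \left(L + 1\right) = \left(-2 + Y\right) \left(1 + L\right) = \left(1 + L\right) \left(-2 + Y\right)$)
$N{\left(J,f \right)} = -2 + 2 f$ ($N{\left(J,f \right)} = -4 + \left(-2 + 4 - 2 f + f 4\right) = -4 + \left(-2 + 4 - 2 f + 4 f\right) = -4 + \left(2 + 2 f\right) = -2 + 2 f$)
$\left(5 - 10\right) \left(a + N{\left(13,11 \right)}\right) = \left(5 - 10\right) \left(\frac{95}{216} + \left(-2 + 2 \cdot 11\right)\right) = \left(5 - 10\right) \left(\frac{95}{216} + \left(-2 + 22\right)\right) = - 5 \left(\frac{95}{216} + 20\right) = \left(-5\right) \frac{4415}{216} = - \frac{22075}{216}$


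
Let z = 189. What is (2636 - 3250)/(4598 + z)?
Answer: -614/4787 ≈ -0.12826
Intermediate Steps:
(2636 - 3250)/(4598 + z) = (2636 - 3250)/(4598 + 189) = -614/4787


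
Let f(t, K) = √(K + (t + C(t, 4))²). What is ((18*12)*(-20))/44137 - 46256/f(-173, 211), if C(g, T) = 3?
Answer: -4320/44137 - 46256*√29111/29111 ≈ -271.20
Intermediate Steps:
f(t, K) = √(K + (3 + t)²) (f(t, K) = √(K + (t + 3)²) = √(K + (3 + t)²))
((18*12)*(-20))/44137 - 46256/f(-173, 211) = ((18*12)*(-20))/44137 - 46256/√(211 + (3 - 173)²) = (216*(-20))*(1/44137) - 46256/√(211 + (-170)²) = -4320*1/44137 - 46256/√(211 + 28900) = -4320/44137 - 46256*√29111/29111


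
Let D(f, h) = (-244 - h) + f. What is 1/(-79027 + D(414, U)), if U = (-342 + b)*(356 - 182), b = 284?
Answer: -1/68765 ≈ -1.4542e-5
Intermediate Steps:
U = -10092 (U = (-342 + 284)*(356 - 182) = -58*174 = -10092)
D(f, h) = -244 + f - h
1/(-79027 + D(414, U)) = 1/(-79027 + (-244 + 414 - 1*(-10092))) = 1/(-79027 + (-244 + 414 + 10092)) = 1/(-79027 + 10262) = 1/(-68765) = -1/68765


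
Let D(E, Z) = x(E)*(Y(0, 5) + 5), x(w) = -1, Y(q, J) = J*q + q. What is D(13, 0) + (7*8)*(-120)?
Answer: -6725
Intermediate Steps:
Y(q, J) = q + J*q
D(E, Z) = -5 (D(E, Z) = -(0*(1 + 5) + 5) = -(0*6 + 5) = -(0 + 5) = -1*5 = -5)
D(13, 0) + (7*8)*(-120) = -5 + (7*8)*(-120) = -5 + 56*(-120) = -5 - 6720 = -6725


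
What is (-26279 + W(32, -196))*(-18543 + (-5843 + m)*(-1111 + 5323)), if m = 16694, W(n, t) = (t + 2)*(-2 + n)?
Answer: -1466470709031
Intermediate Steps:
W(n, t) = (-2 + n)*(2 + t) (W(n, t) = (2 + t)*(-2 + n) = (-2 + n)*(2 + t))
(-26279 + W(32, -196))*(-18543 + (-5843 + m)*(-1111 + 5323)) = (-26279 + (-4 - 2*(-196) + 2*32 + 32*(-196)))*(-18543 + (-5843 + 16694)*(-1111 + 5323)) = (-26279 + (-4 + 392 + 64 - 6272))*(-18543 + 10851*4212) = (-26279 - 5820)*(-18543 + 45704412) = -32099*45685869 = -1466470709031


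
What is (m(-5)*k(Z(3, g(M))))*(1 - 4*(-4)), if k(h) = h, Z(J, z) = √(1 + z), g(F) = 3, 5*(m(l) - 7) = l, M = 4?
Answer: 204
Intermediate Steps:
m(l) = 7 + l/5
(m(-5)*k(Z(3, g(M))))*(1 - 4*(-4)) = ((7 + (⅕)*(-5))*√(1 + 3))*(1 - 4*(-4)) = ((7 - 1)*√4)*(1 + 16) = (6*2)*17 = 12*17 = 204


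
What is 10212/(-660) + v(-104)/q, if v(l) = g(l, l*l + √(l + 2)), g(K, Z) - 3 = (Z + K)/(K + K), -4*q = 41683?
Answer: -35461563/2292565 + I*√102/2167516 ≈ -15.468 + 4.6595e-6*I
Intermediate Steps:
q = -41683/4 (q = -¼*41683 = -41683/4 ≈ -10421.)
g(K, Z) = 3 + (K + Z)/(2*K) (g(K, Z) = 3 + (Z + K)/(K + K) = 3 + (K + Z)/((2*K)) = 3 + (K + Z)*(1/(2*K)) = 3 + (K + Z)/(2*K))
v(l) = (l² + √(2 + l) + 7*l)/(2*l) (v(l) = ((l*l + √(l + 2)) + 7*l)/(2*l) = ((l² + √(2 + l)) + 7*l)/(2*l) = (l² + √(2 + l) + 7*l)/(2*l))
10212/(-660) + v(-104)/q = 10212/(-660) + ((½)*((-104)² + √(2 - 104) + 7*(-104))/(-104))/(-41683/4) = 10212*(-1/660) + ((½)*(-1/104)*(10816 + √(-102) - 728))*(-4/41683) = -851/55 + ((½)*(-1/104)*(10816 + I*√102 - 728))*(-4/41683) = -851/55 + ((½)*(-1/104)*(10088 + I*√102))*(-4/41683) = -851/55 + (-97/2 - I*√102/208)*(-4/41683) = -851/55 + (194/41683 + I*√102/2167516) = -35461563/2292565 + I*√102/2167516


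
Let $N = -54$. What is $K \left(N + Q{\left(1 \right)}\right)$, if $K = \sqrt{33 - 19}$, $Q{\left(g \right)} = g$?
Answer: $- 53 \sqrt{14} \approx -198.31$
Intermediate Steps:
$K = \sqrt{14} \approx 3.7417$
$K \left(N + Q{\left(1 \right)}\right) = \sqrt{14} \left(-54 + 1\right) = \sqrt{14} \left(-53\right) = - 53 \sqrt{14}$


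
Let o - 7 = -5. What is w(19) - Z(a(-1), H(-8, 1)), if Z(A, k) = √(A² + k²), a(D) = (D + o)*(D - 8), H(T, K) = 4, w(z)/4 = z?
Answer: 76 - √97 ≈ 66.151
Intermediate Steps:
o = 2 (o = 7 - 5 = 2)
w(z) = 4*z
a(D) = (-8 + D)*(2 + D) (a(D) = (D + 2)*(D - 8) = (2 + D)*(-8 + D) = (-8 + D)*(2 + D))
w(19) - Z(a(-1), H(-8, 1)) = 4*19 - √((-16 + (-1)² - 6*(-1))² + 4²) = 76 - √((-16 + 1 + 6)² + 16) = 76 - √((-9)² + 16) = 76 - √(81 + 16) = 76 - √97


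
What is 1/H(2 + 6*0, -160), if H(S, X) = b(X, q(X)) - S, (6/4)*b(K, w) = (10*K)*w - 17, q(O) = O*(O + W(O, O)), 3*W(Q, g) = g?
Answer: -9/327680120 ≈ -2.7466e-8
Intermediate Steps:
W(Q, g) = g/3
q(O) = 4*O**2/3 (q(O) = O*(O + O/3) = O*(4*O/3) = 4*O**2/3)
b(K, w) = -34/3 + 20*K*w/3 (b(K, w) = 2*((10*K)*w - 17)/3 = 2*(10*K*w - 17)/3 = 2*(-17 + 10*K*w)/3 = -34/3 + 20*K*w/3)
H(S, X) = -34/3 - S + 80*X**3/9 (H(S, X) = (-34/3 + 20*X*(4*X**2/3)/3) - S = (-34/3 + 80*X**3/9) - S = -34/3 - S + 80*X**3/9)
1/H(2 + 6*0, -160) = 1/(-34/3 - (2 + 6*0) + (80/9)*(-160)**3) = 1/(-34/3 - (2 + 0) + (80/9)*(-4096000)) = 1/(-34/3 - 1*2 - 327680000/9) = 1/(-34/3 - 2 - 327680000/9) = 1/(-327680120/9) = -9/327680120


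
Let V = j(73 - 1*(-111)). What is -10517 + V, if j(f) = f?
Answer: -10333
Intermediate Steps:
V = 184 (V = 73 - 1*(-111) = 73 + 111 = 184)
-10517 + V = -10517 + 184 = -10333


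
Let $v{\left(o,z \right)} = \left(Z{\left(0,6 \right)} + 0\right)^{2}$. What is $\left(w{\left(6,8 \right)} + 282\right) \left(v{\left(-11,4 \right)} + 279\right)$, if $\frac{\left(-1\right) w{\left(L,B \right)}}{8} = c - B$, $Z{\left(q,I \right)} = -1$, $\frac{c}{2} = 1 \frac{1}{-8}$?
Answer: $97440$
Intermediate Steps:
$c = - \frac{1}{4}$ ($c = 2 \cdot 1 \frac{1}{-8} = 2 \cdot 1 \left(- \frac{1}{8}\right) = 2 \left(- \frac{1}{8}\right) = - \frac{1}{4} \approx -0.25$)
$w{\left(L,B \right)} = 2 + 8 B$ ($w{\left(L,B \right)} = - 8 \left(- \frac{1}{4} - B\right) = 2 + 8 B$)
$v{\left(o,z \right)} = 1$ ($v{\left(o,z \right)} = \left(-1 + 0\right)^{2} = \left(-1\right)^{2} = 1$)
$\left(w{\left(6,8 \right)} + 282\right) \left(v{\left(-11,4 \right)} + 279\right) = \left(\left(2 + 8 \cdot 8\right) + 282\right) \left(1 + 279\right) = \left(\left(2 + 64\right) + 282\right) 280 = \left(66 + 282\right) 280 = 348 \cdot 280 = 97440$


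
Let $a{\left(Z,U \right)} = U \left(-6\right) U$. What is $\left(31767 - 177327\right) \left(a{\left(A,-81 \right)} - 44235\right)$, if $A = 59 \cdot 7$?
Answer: $12168961560$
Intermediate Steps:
$A = 413$
$a{\left(Z,U \right)} = - 6 U^{2}$ ($a{\left(Z,U \right)} = - 6 U U = - 6 U^{2}$)
$\left(31767 - 177327\right) \left(a{\left(A,-81 \right)} - 44235\right) = \left(31767 - 177327\right) \left(- 6 \left(-81\right)^{2} - 44235\right) = - 145560 \left(\left(-6\right) 6561 - 44235\right) = - 145560 \left(-39366 - 44235\right) = \left(-145560\right) \left(-83601\right) = 12168961560$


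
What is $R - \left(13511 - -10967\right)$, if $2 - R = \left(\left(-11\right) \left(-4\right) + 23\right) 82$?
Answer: $-29970$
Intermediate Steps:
$R = -5492$ ($R = 2 - \left(\left(-11\right) \left(-4\right) + 23\right) 82 = 2 - \left(44 + 23\right) 82 = 2 - 67 \cdot 82 = 2 - 5494 = -5492$)
$R - \left(13511 - -10967\right) = -5492 - \left(13511 - -10967\right) = -5492 - \left(13511 + 10967\right) = -5492 - 24478 = -29970$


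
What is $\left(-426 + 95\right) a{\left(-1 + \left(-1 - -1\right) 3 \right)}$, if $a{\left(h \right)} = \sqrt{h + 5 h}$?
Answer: $- 331 i \sqrt{6} \approx - 810.78 i$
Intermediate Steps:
$a{\left(h \right)} = \sqrt{6} \sqrt{h}$ ($a{\left(h \right)} = \sqrt{6 h} = \sqrt{6} \sqrt{h}$)
$\left(-426 + 95\right) a{\left(-1 + \left(-1 - -1\right) 3 \right)} = \left(-426 + 95\right) \sqrt{6} \sqrt{-1 + \left(-1 - -1\right) 3} = - 331 \sqrt{6} \sqrt{-1 + \left(-1 + 1\right) 3} = - 331 \sqrt{6} \sqrt{-1 + 0 \cdot 3} = - 331 \sqrt{6} \sqrt{-1 + 0} = - 331 \sqrt{6} \sqrt{-1} = - 331 \sqrt{6} i = - 331 i \sqrt{6}$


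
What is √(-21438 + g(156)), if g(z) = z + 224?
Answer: I*√21058 ≈ 145.11*I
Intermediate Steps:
g(z) = 224 + z
√(-21438 + g(156)) = √(-21438 + (224 + 156)) = √(-21438 + 380) = √(-21058) = I*√21058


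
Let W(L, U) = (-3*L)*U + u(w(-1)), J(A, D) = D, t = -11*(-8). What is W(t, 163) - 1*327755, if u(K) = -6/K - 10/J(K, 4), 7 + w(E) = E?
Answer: -1483155/4 ≈ -3.7079e+5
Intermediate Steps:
t = 88
w(E) = -7 + E
u(K) = -5/2 - 6/K (u(K) = -6/K - 10/4 = -6/K - 10*1/4 = -6/K - 5/2 = -5/2 - 6/K)
W(L, U) = -7/4 - 3*L*U (W(L, U) = (-3*L)*U + (-5/2 - 6/(-7 - 1)) = -3*L*U + (-5/2 - 6/(-8)) = -3*L*U + (-5/2 - 6*(-1/8)) = -3*L*U + (-5/2 + 3/4) = -3*L*U - 7/4 = -7/4 - 3*L*U)
W(t, 163) - 1*327755 = (-7/4 - 3*88*163) - 1*327755 = (-7/4 - 43032) - 327755 = -172135/4 - 327755 = -1483155/4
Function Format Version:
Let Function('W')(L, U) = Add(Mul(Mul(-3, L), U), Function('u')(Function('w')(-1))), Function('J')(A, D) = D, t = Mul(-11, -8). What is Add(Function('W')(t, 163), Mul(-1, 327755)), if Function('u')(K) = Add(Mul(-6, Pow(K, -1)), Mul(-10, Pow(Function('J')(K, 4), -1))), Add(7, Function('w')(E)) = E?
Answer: Rational(-1483155, 4) ≈ -3.7079e+5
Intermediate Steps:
t = 88
Function('w')(E) = Add(-7, E)
Function('u')(K) = Add(Rational(-5, 2), Mul(-6, Pow(K, -1))) (Function('u')(K) = Add(Mul(-6, Pow(K, -1)), Mul(-10, Pow(4, -1))) = Add(Mul(-6, Pow(K, -1)), Mul(-10, Rational(1, 4))) = Add(Mul(-6, Pow(K, -1)), Rational(-5, 2)) = Add(Rational(-5, 2), Mul(-6, Pow(K, -1))))
Function('W')(L, U) = Add(Rational(-7, 4), Mul(-3, L, U)) (Function('W')(L, U) = Add(Mul(Mul(-3, L), U), Add(Rational(-5, 2), Mul(-6, Pow(Add(-7, -1), -1)))) = Add(Mul(-3, L, U), Add(Rational(-5, 2), Mul(-6, Pow(-8, -1)))) = Add(Mul(-3, L, U), Add(Rational(-5, 2), Mul(-6, Rational(-1, 8)))) = Add(Mul(-3, L, U), Add(Rational(-5, 2), Rational(3, 4))) = Add(Mul(-3, L, U), Rational(-7, 4)) = Add(Rational(-7, 4), Mul(-3, L, U)))
Add(Function('W')(t, 163), Mul(-1, 327755)) = Add(Add(Rational(-7, 4), Mul(-3, 88, 163)), Mul(-1, 327755)) = Add(Add(Rational(-7, 4), -43032), -327755) = Add(Rational(-172135, 4), -327755) = Rational(-1483155, 4)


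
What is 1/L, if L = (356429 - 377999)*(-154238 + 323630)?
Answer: -1/3653785440 ≈ -2.7369e-10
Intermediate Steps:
L = -3653785440 (L = -21570*169392 = -3653785440)
1/L = 1/(-3653785440) = -1/3653785440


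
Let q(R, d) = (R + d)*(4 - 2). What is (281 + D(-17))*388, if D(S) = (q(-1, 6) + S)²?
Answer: 128040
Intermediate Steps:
q(R, d) = 2*R + 2*d (q(R, d) = (R + d)*2 = 2*R + 2*d)
D(S) = (10 + S)² (D(S) = ((2*(-1) + 2*6) + S)² = ((-2 + 12) + S)² = (10 + S)²)
(281 + D(-17))*388 = (281 + (10 - 17)²)*388 = (281 + (-7)²)*388 = (281 + 49)*388 = 330*388 = 128040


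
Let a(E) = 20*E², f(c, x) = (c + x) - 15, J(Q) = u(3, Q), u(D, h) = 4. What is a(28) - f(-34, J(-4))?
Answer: 15725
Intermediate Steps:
J(Q) = 4
f(c, x) = -15 + c + x
a(28) - f(-34, J(-4)) = 20*28² - (-15 - 34 + 4) = 20*784 - 1*(-45) = 15680 + 45 = 15725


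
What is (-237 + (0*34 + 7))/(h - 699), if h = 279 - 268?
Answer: 115/344 ≈ 0.33430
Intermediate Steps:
h = 11
(-237 + (0*34 + 7))/(h - 699) = (-237 + (0*34 + 7))/(11 - 699) = (-237 + (0 + 7))/(-688) = (-237 + 7)*(-1/688) = -230*(-1/688) = 115/344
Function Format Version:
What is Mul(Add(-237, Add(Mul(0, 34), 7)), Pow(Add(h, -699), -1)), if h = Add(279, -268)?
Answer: Rational(115, 344) ≈ 0.33430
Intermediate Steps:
h = 11
Mul(Add(-237, Add(Mul(0, 34), 7)), Pow(Add(h, -699), -1)) = Mul(Add(-237, Add(Mul(0, 34), 7)), Pow(Add(11, -699), -1)) = Mul(Add(-237, Add(0, 7)), Pow(-688, -1)) = Mul(Add(-237, 7), Rational(-1, 688)) = Mul(-230, Rational(-1, 688)) = Rational(115, 344)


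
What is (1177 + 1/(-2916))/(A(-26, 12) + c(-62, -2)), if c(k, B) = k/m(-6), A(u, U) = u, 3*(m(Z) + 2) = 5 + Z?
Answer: 24024917/11664 ≈ 2059.8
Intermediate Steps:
m(Z) = -⅓ + Z/3 (m(Z) = -2 + (5 + Z)/3 = -2 + (5/3 + Z/3) = -⅓ + Z/3)
c(k, B) = -3*k/7 (c(k, B) = k/(-⅓ + (⅓)*(-6)) = k/(-⅓ - 2) = k/(-7/3) = k*(-3/7) = -3*k/7)
(1177 + 1/(-2916))/(A(-26, 12) + c(-62, -2)) = (1177 + 1/(-2916))/(-26 - 3/7*(-62)) = (1177 - 1/2916)/(-26 + 186/7) = 3432131/(2916*(4/7)) = (3432131/2916)*(7/4) = 24024917/11664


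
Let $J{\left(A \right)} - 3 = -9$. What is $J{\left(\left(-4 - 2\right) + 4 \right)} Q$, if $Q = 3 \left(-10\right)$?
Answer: $180$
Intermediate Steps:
$J{\left(A \right)} = -6$ ($J{\left(A \right)} = 3 - 9 = -6$)
$Q = -30$
$J{\left(\left(-4 - 2\right) + 4 \right)} Q = \left(-6\right) \left(-30\right) = 180$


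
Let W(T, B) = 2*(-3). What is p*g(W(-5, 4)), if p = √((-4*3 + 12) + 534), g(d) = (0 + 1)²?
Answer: √534 ≈ 23.108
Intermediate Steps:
W(T, B) = -6
g(d) = 1 (g(d) = 1² = 1)
p = √534 (p = √((-12 + 12) + 534) = √(0 + 534) = √534 ≈ 23.108)
p*g(W(-5, 4)) = √534*1 = √534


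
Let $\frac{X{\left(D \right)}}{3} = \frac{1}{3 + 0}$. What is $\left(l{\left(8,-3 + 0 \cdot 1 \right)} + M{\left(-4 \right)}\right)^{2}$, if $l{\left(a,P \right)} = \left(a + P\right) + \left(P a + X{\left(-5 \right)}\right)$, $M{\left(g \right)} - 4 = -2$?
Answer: $256$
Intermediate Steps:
$X{\left(D \right)} = 1$ ($X{\left(D \right)} = \frac{3}{3 + 0} = \frac{3}{3} = 3 \cdot \frac{1}{3} = 1$)
$M{\left(g \right)} = 2$ ($M{\left(g \right)} = 4 - 2 = 2$)
$l{\left(a,P \right)} = 1 + P + a + P a$ ($l{\left(a,P \right)} = \left(a + P\right) + \left(P a + 1\right) = \left(P + a\right) + \left(1 + P a\right) = 1 + P + a + P a$)
$\left(l{\left(8,-3 + 0 \cdot 1 \right)} + M{\left(-4 \right)}\right)^{2} = \left(\left(1 + \left(-3 + 0 \cdot 1\right) + 8 + \left(-3 + 0 \cdot 1\right) 8\right) + 2\right)^{2} = \left(\left(1 + \left(-3 + 0\right) + 8 + \left(-3 + 0\right) 8\right) + 2\right)^{2} = \left(\left(1 - 3 + 8 - 24\right) + 2\right)^{2} = \left(-18 + 2\right)^{2} = \left(-16\right)^{2} = 256$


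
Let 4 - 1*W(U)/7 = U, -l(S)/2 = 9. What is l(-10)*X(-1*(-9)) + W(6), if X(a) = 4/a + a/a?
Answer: -40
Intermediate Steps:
l(S) = -18 (l(S) = -2*9 = -18)
W(U) = 28 - 7*U
X(a) = 1 + 4/a (X(a) = 4/a + 1 = 1 + 4/a)
l(-10)*X(-1*(-9)) + W(6) = -18*(4 - 1*(-9))/((-1*(-9))) + (28 - 7*6) = -18*(4 + 9)/9 + (28 - 42) = -2*13 - 14 = -18*13/9 - 14 = -26 - 14 = -40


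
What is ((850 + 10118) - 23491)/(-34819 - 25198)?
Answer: 12523/60017 ≈ 0.20866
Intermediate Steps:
((850 + 10118) - 23491)/(-34819 - 25198) = (10968 - 23491)/(-60017) = -12523*(-1/60017) = 12523/60017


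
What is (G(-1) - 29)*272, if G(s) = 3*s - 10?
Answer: -11424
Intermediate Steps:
G(s) = -10 + 3*s
(G(-1) - 29)*272 = ((-10 + 3*(-1)) - 29)*272 = ((-10 - 3) - 29)*272 = (-13 - 29)*272 = -42*272 = -11424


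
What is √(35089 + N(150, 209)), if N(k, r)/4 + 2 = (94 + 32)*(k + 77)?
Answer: √149489 ≈ 386.64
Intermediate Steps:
N(k, r) = 38800 + 504*k (N(k, r) = -8 + 4*((94 + 32)*(k + 77)) = -8 + 4*(126*(77 + k)) = -8 + 4*(9702 + 126*k) = -8 + (38808 + 504*k) = 38800 + 504*k)
√(35089 + N(150, 209)) = √(35089 + (38800 + 504*150)) = √(35089 + (38800 + 75600)) = √(35089 + 114400) = √149489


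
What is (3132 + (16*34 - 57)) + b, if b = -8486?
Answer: -4867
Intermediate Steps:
(3132 + (16*34 - 57)) + b = (3132 + (16*34 - 57)) - 8486 = (3132 + (544 - 57)) - 8486 = (3132 + 487) - 8486 = 3619 - 8486 = -4867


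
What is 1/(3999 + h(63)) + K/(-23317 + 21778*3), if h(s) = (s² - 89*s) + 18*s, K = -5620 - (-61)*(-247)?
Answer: -72259048/146849415 ≈ -0.49206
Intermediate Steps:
K = -20687 (K = -5620 - 1*15067 = -5620 - 15067 = -20687)
h(s) = s² - 71*s
1/(3999 + h(63)) + K/(-23317 + 21778*3) = 1/(3999 + 63*(-71 + 63)) - 20687/(-23317 + 21778*3) = 1/(3999 + 63*(-8)) - 20687/(-23317 + 65334) = 1/(3999 - 504) - 20687/42017 = 1/3495 - 20687*1/42017 = 1/3495 - 20687/42017 = -72259048/146849415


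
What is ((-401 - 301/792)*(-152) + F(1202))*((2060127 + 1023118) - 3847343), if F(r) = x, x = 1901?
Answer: -4758929184268/99 ≈ -4.8070e+10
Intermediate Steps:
F(r) = 1901
((-401 - 301/792)*(-152) + F(1202))*((2060127 + 1023118) - 3847343) = ((-401 - 301/792)*(-152) + 1901)*((2060127 + 1023118) - 3847343) = ((-401 - 301*1/792)*(-152) + 1901)*(3083245 - 3847343) = ((-401 - 301/792)*(-152) + 1901)*(-764098) = (-317893/792*(-152) + 1901)*(-764098) = (6039967/99 + 1901)*(-764098) = (6228166/99)*(-764098) = -4758929184268/99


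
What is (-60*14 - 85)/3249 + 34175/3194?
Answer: 108080125/10377306 ≈ 10.415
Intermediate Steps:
(-60*14 - 85)/3249 + 34175/3194 = (-840 - 85)*(1/3249) + 34175*(1/3194) = -925*1/3249 + 34175/3194 = -925/3249 + 34175/3194 = 108080125/10377306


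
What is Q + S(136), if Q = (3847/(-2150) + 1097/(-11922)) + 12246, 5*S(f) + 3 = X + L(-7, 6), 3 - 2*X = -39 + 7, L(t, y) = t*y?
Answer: 156851972833/12816150 ≈ 12239.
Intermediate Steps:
X = 35/2 (X = 3/2 - (-39 + 7)/2 = 3/2 - ½*(-32) = 3/2 + 16 = 35/2 ≈ 17.500)
S(f) = -11/2 (S(f) = -⅗ + (35/2 - 7*6)/5 = -⅗ + (35/2 - 42)/5 = -⅗ + (⅕)*(-49/2) = -⅗ - 49/10 = -11/2)
Q = 78461230829/6408075 (Q = (3847*(-1/2150) + 1097*(-1/11922)) + 12246 = (-3847/2150 - 1097/11922) + 12246 = -12055621/6408075 + 12246 = 78461230829/6408075 ≈ 12244.)
Q + S(136) = 78461230829/6408075 - 11/2 = 156851972833/12816150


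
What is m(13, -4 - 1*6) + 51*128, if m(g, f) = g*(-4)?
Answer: 6476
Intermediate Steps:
m(g, f) = -4*g
m(13, -4 - 1*6) + 51*128 = -4*13 + 51*128 = -52 + 6528 = 6476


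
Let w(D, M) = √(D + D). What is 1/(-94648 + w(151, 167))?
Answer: -47324/4479121801 - √302/8958243602 ≈ -1.0567e-5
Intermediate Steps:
w(D, M) = √2*√D (w(D, M) = √(2*D) = √2*√D)
1/(-94648 + w(151, 167)) = 1/(-94648 + √2*√151) = 1/(-94648 + √302)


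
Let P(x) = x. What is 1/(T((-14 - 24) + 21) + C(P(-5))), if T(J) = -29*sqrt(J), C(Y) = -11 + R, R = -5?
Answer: I/(-16*I + 29*sqrt(17)) ≈ -0.0010994 + 0.0082162*I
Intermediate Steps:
C(Y) = -16 (C(Y) = -11 - 5 = -16)
1/(T((-14 - 24) + 21) + C(P(-5))) = 1/(-29*sqrt((-14 - 24) + 21) - 16) = 1/(-29*sqrt(-38 + 21) - 16) = 1/(-29*I*sqrt(17) - 16) = 1/(-16 - 29*I*sqrt(17))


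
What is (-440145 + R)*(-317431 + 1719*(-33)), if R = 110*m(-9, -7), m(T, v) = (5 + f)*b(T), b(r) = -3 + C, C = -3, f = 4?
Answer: 166906271430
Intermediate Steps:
b(r) = -6 (b(r) = -3 - 3 = -6)
m(T, v) = -54 (m(T, v) = (5 + 4)*(-6) = 9*(-6) = -54)
R = -5940 (R = 110*(-54) = -5940)
(-440145 + R)*(-317431 + 1719*(-33)) = (-440145 - 5940)*(-317431 + 1719*(-33)) = -446085*(-317431 - 56727) = -446085*(-374158) = 166906271430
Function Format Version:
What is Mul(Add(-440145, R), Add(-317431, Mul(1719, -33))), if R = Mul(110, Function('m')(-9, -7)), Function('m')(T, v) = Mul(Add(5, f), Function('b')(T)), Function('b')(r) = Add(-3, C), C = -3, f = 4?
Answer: 166906271430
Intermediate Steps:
Function('b')(r) = -6 (Function('b')(r) = Add(-3, -3) = -6)
Function('m')(T, v) = -54 (Function('m')(T, v) = Mul(Add(5, 4), -6) = Mul(9, -6) = -54)
R = -5940 (R = Mul(110, -54) = -5940)
Mul(Add(-440145, R), Add(-317431, Mul(1719, -33))) = Mul(Add(-440145, -5940), Add(-317431, Mul(1719, -33))) = Mul(-446085, Add(-317431, -56727)) = Mul(-446085, -374158) = 166906271430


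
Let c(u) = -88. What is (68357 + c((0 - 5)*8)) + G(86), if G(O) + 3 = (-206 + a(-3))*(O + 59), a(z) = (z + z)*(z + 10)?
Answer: 32306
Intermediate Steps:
a(z) = 2*z*(10 + z) (a(z) = (2*z)*(10 + z) = 2*z*(10 + z))
G(O) = -14635 - 248*O (G(O) = -3 + (-206 + 2*(-3)*(10 - 3))*(O + 59) = -3 + (-206 + 2*(-3)*7)*(59 + O) = -3 + (-206 - 42)*(59 + O) = -3 - 248*(59 + O) = -3 + (-14632 - 248*O) = -14635 - 248*O)
(68357 + c((0 - 5)*8)) + G(86) = (68357 - 88) + (-14635 - 248*86) = 68269 + (-14635 - 21328) = 68269 - 35963 = 32306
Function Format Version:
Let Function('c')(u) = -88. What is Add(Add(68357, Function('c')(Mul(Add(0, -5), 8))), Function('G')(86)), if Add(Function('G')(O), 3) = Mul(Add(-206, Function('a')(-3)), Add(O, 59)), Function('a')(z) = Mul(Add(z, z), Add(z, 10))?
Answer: 32306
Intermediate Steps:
Function('a')(z) = Mul(2, z, Add(10, z)) (Function('a')(z) = Mul(Mul(2, z), Add(10, z)) = Mul(2, z, Add(10, z)))
Function('G')(O) = Add(-14635, Mul(-248, O)) (Function('G')(O) = Add(-3, Mul(Add(-206, Mul(2, -3, Add(10, -3))), Add(O, 59))) = Add(-3, Mul(Add(-206, Mul(2, -3, 7)), Add(59, O))) = Add(-3, Mul(Add(-206, -42), Add(59, O))) = Add(-3, Mul(-248, Add(59, O))) = Add(-3, Add(-14632, Mul(-248, O))) = Add(-14635, Mul(-248, O)))
Add(Add(68357, Function('c')(Mul(Add(0, -5), 8))), Function('G')(86)) = Add(Add(68357, -88), Add(-14635, Mul(-248, 86))) = Add(68269, Add(-14635, -21328)) = Add(68269, -35963) = 32306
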